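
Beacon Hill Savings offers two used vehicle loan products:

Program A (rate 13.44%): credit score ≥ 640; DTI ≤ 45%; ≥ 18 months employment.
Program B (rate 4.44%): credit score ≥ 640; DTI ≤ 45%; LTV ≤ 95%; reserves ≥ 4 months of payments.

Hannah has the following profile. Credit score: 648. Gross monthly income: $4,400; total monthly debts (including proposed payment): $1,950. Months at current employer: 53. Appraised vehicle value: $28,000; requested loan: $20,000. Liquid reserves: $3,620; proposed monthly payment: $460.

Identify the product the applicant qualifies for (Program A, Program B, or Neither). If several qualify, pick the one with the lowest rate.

DTI = 1,950/4,400 = 44.3%.
LTV = 20,000/28,000 = 71.4%.
Reserves = 3,620/460 = 7.9 months.
Program A: score 648 ≥ 640; DTI 44.3% ≤ 45%; employment 53 ≥ 18 mo → qualifies.
Program B: score 648 ≥ 640; DTI 44.3% ≤ 45%; LTV 71.4% ≤ 95%; reserves 7.9 ≥ 4 mo → qualifies.
Qualifying: Program A, Program B. Lowest rate is 4.44% → Program B.

Program B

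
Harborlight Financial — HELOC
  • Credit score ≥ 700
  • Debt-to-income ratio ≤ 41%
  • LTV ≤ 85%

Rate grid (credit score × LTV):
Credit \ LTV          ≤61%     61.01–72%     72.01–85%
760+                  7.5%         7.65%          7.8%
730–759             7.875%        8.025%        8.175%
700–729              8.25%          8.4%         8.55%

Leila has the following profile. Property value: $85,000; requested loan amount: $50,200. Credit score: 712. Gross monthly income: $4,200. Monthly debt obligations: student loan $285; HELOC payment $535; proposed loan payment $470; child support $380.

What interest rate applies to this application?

8.25%

Credit score 712 ≥ 700; Total monthly debts = (285 + 535 + 470 + 380) = 1,670. Debt-to-income = 1,670/4,200 = 39.8% — meets 41% limit
LTV = 50,200/85,000 = 59.1% ≤ 85%
Row: 712 falls in 700–729. Column: 59.1% falls in ≤61%. Rate = 8.25%.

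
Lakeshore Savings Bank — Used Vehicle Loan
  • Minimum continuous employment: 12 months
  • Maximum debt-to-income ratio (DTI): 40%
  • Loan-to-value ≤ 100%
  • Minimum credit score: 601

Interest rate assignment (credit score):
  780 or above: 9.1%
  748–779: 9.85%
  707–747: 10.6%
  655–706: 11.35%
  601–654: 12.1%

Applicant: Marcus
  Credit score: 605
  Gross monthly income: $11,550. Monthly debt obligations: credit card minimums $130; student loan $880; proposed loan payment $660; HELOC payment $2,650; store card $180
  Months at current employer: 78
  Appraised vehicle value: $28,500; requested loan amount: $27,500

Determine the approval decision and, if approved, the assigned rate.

Approved at 12.1%

Credit score 605 ≥ 601 (meets minimum)
LTV: 27,500 ÷ 28,500 = 96.5%, within 100% cap
Total monthly debts = (130 + 880 + 660 + 2,650 + 180) = 4,500. DTI = 4,500/11,550 = 39% ≤ 40%
Employment 78 ≥ 12 months
All requirements met. Score 605 falls in the 601–654 tier → 12.1%.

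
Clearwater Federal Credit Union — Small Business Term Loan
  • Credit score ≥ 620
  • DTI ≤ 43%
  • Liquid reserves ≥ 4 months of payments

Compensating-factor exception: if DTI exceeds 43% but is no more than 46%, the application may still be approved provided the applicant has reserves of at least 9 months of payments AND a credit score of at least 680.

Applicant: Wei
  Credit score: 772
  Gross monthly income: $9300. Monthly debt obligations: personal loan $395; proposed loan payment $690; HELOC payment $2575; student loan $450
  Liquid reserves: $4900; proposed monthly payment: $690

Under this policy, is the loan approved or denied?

Denied

Credit score 772 ≥ 620 (meets base)
Total debts = (395 + 690 + 2,575 + 450) = 4,110. DTI = 4,110/9,300 = 44.2% > 43% — standard DTI limit exceeded.
Liquid reserves cover 4,900/690 = 7.1 months — ≥ 4 required
DTI 44.2% is within the 43%–46% exception band; checking compensating factors.
Override check — reserves: 7.1 mo (short of 9); score: 772 (ok).
Override conditions not both satisfied; exception does not apply.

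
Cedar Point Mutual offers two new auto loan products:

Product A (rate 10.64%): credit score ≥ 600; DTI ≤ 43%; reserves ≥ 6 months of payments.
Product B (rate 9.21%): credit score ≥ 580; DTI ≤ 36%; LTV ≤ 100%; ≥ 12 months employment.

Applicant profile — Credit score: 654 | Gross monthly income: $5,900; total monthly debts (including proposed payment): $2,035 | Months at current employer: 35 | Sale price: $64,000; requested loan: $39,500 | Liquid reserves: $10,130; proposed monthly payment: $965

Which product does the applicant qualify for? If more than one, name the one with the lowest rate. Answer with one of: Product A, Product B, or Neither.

Product B

DTI = 2,035/5,900 = 34.5%.
LTV = 39,500/64,000 = 61.7%.
Reserves = 10,130/965 = 10.5 months.
Product A: score 654 ≥ 600; DTI 34.5% ≤ 43%; reserves 10.5 ≥ 6 mo → qualifies.
Product B: score 654 ≥ 580; DTI 34.5% ≤ 36%; LTV 61.7% ≤ 100%; employment 35 ≥ 12 mo → qualifies.
Qualifying: Product A, Product B. Lowest rate is 9.21% → Product B.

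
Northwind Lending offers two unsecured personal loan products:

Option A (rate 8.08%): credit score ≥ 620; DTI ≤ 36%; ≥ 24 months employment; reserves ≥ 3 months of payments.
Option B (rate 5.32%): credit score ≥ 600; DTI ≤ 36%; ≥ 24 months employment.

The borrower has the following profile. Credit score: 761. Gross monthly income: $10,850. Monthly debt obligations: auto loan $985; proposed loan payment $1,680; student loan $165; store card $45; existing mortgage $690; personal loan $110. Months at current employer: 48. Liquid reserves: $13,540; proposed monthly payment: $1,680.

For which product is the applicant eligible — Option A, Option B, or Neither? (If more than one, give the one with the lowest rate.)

Total debts = (985 + 1,680 + 165 + 45 + 690 + 110) = 3,675; DTI = 3,675/10,850 = 33.9%.
Reserves = 13,540/1,680 = 8.1 months.
Option A: score 761 ≥ 620; DTI 33.9% ≤ 36%; employment 48 ≥ 24 mo; reserves 8.1 ≥ 3 mo → qualifies.
Option B: score 761 ≥ 600; DTI 33.9% ≤ 36%; employment 48 ≥ 24 mo → qualifies.
Qualifying: Option A, Option B. Lowest rate is 5.32% → Option B.

Option B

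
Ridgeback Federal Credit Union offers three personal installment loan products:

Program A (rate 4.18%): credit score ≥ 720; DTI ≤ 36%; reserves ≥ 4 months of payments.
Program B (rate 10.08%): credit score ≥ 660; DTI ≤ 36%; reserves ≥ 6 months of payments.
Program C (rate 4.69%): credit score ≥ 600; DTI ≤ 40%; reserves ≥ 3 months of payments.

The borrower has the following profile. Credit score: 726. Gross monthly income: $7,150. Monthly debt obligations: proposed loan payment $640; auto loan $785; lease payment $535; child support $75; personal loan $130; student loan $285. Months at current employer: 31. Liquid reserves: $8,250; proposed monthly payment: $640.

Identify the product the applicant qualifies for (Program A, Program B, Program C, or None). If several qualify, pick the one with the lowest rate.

Program A

Total debts = (640 + 785 + 535 + 75 + 130 + 285) = 2,450; DTI = 2,450/7,150 = 34.3%.
Reserves = 8,250/640 = 12.9 months.
Program A: score 726 ≥ 720; DTI 34.3% ≤ 36%; reserves 12.9 ≥ 4 mo → qualifies.
Program B: score 726 ≥ 660; DTI 34.3% ≤ 36%; reserves 12.9 ≥ 6 mo → qualifies.
Program C: score 726 ≥ 600; DTI 34.3% ≤ 40%; reserves 12.9 ≥ 3 mo → qualifies.
Qualifying: Program A, Program B, Program C. Lowest rate is 4.18% → Program A.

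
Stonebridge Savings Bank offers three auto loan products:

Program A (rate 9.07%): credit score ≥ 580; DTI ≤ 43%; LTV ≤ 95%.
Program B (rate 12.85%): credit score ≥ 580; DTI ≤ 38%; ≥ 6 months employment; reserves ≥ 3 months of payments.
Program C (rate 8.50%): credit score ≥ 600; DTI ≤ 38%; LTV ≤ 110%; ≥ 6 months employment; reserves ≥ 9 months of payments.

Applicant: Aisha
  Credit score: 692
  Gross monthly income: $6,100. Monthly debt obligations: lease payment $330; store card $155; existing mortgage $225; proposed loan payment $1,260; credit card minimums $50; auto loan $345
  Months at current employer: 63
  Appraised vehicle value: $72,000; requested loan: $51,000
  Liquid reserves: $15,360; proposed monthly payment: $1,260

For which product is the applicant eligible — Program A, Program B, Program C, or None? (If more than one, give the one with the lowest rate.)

Total debts = (330 + 155 + 225 + 1,260 + 50 + 345) = 2,365; DTI = 2,365/6,100 = 38.8%.
LTV = 51,000/72,000 = 70.8%.
Reserves = 15,360/1,260 = 12.2 months.
Program A: score 692 ≥ 580; DTI 38.8% ≤ 43%; LTV 70.8% ≤ 95% → qualifies.
Program B: score 692 ≥ 580; DTI 38.8% > 38%; employment 63 ≥ 6 mo; reserves 12.2 ≥ 3 mo → does not qualify.
Program C: score 692 ≥ 600; DTI 38.8% > 38%; LTV 70.8% ≤ 110%; employment 63 ≥ 6 mo; reserves 12.2 ≥ 9 mo → does not qualify.

Program A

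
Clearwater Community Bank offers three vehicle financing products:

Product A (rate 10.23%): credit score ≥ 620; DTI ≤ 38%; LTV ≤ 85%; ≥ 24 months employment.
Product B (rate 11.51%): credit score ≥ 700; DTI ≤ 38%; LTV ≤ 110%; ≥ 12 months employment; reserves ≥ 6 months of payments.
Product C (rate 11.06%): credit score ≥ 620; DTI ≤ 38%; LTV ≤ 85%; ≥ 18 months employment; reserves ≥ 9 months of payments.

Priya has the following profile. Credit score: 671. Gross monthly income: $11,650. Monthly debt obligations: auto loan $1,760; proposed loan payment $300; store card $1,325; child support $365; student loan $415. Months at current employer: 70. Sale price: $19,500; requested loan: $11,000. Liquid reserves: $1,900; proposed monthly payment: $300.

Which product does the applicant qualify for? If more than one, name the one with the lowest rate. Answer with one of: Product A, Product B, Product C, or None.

Total debts = (1,760 + 300 + 1,325 + 365 + 415) = 4,165; DTI = 4,165/11,650 = 35.8%.
LTV = 11,000/19,500 = 56.4%.
Reserves = 1,900/300 = 6.3 months.
Product A: score 671 ≥ 620; DTI 35.8% ≤ 38%; LTV 56.4% ≤ 85%; employment 70 ≥ 24 mo → qualifies.
Product B: score 671 < 700; DTI 35.8% ≤ 38%; LTV 56.4% ≤ 110%; employment 70 ≥ 12 mo; reserves 6.3 ≥ 6 mo → does not qualify.
Product C: score 671 ≥ 620; DTI 35.8% ≤ 38%; LTV 56.4% ≤ 85%; employment 70 ≥ 18 mo; reserves 6.3 < 9 mo → does not qualify.

Product A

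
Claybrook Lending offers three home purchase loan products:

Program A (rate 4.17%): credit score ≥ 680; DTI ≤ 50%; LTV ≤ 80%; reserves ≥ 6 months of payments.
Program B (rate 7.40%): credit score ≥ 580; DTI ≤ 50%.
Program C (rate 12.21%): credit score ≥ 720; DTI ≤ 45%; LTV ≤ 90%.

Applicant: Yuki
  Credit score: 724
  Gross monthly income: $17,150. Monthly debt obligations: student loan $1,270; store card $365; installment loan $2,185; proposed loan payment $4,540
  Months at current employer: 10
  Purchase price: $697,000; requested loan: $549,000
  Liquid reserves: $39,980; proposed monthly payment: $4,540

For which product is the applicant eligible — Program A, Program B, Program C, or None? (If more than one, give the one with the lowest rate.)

Program A

Total debts = (1,270 + 365 + 2,185 + 4,540) = 8,360; DTI = 8,360/17,150 = 48.7%.
LTV = 549,000/697,000 = 78.8%.
Reserves = 39,980/4,540 = 8.8 months.
Program A: score 724 ≥ 680; DTI 48.7% ≤ 50%; LTV 78.8% ≤ 80%; reserves 8.8 ≥ 6 mo → qualifies.
Program B: score 724 ≥ 580; DTI 48.7% ≤ 50% → qualifies.
Program C: score 724 ≥ 720; DTI 48.7% > 45%; LTV 78.8% ≤ 90% → does not qualify.
Qualifying: Program A, Program B. Lowest rate is 4.17% → Program A.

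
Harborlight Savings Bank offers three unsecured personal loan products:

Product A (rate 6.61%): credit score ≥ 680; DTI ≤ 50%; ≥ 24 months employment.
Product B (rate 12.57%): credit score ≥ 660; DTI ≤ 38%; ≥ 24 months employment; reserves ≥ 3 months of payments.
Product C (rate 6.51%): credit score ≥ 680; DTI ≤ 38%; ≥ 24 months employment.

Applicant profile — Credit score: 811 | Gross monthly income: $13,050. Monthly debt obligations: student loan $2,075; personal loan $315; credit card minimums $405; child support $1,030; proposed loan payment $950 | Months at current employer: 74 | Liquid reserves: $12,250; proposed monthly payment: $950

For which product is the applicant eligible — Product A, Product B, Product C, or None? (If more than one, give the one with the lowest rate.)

Product C

Total debts = (2,075 + 315 + 405 + 1,030 + 950) = 4,775; DTI = 4,775/13,050 = 36.6%.
Reserves = 12,250/950 = 12.9 months.
Product A: score 811 ≥ 680; DTI 36.6% ≤ 50%; employment 74 ≥ 24 mo → qualifies.
Product B: score 811 ≥ 660; DTI 36.6% ≤ 38%; employment 74 ≥ 24 mo; reserves 12.9 ≥ 3 mo → qualifies.
Product C: score 811 ≥ 680; DTI 36.6% ≤ 38%; employment 74 ≥ 24 mo → qualifies.
Qualifying: Product A, Product B, Product C. Lowest rate is 6.51% → Product C.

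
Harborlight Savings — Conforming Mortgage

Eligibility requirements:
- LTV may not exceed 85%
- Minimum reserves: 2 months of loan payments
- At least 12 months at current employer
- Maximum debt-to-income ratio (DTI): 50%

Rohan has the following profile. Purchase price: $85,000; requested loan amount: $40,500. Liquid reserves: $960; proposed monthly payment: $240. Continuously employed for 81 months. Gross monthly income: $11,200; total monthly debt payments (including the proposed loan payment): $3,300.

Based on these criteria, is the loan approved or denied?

Loan-to-value = 40,500/85,000 = 47.6% — pass (85% max)
Liquid reserves cover 960/240 = 4.0 months — ≥ 2 required
Employment 81 ≥ 12 months
DTI = 3,300/11,200 = 29.5% ≤ 50%
All criteria satisfied.

Approved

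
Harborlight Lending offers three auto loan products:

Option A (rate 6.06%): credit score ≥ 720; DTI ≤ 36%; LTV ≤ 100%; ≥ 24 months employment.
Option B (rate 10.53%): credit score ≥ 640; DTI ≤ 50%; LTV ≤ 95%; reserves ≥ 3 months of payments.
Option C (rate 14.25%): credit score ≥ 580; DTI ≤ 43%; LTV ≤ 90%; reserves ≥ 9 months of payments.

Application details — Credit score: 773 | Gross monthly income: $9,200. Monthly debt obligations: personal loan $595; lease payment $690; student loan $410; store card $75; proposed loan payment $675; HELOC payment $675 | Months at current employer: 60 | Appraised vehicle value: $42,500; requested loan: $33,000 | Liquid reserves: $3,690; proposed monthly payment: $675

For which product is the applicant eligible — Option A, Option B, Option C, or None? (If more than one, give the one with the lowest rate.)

Total debts = (595 + 690 + 410 + 75 + 675 + 675) = 3,120; DTI = 3,120/9,200 = 33.9%.
LTV = 33,000/42,500 = 77.6%.
Reserves = 3,690/675 = 5.5 months.
Option A: score 773 ≥ 720; DTI 33.9% ≤ 36%; LTV 77.6% ≤ 100%; employment 60 ≥ 24 mo → qualifies.
Option B: score 773 ≥ 640; DTI 33.9% ≤ 50%; LTV 77.6% ≤ 95%; reserves 5.5 ≥ 3 mo → qualifies.
Option C: score 773 ≥ 580; DTI 33.9% ≤ 43%; LTV 77.6% ≤ 90%; reserves 5.5 < 9 mo → does not qualify.
Qualifying: Option A, Option B. Lowest rate is 6.06% → Option A.

Option A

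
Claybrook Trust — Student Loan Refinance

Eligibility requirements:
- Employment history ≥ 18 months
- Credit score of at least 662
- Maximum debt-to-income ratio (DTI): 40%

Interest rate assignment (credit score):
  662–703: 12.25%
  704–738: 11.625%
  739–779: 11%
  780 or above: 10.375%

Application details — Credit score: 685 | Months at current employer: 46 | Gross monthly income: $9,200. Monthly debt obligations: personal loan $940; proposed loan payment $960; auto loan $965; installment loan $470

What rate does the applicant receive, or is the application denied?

Approved at 12.25%

Credit score 685 ≥ 662 (meets minimum)
Employment 46 ≥ 18 months
Total monthly debts = (940 + 960 + 965 + 470) = 3,335. DTI: 3,335 ÷ 9,200 = 36.2%, within the 40% cap
All requirements met. Score 685 falls in the 662–703 tier → 12.25%.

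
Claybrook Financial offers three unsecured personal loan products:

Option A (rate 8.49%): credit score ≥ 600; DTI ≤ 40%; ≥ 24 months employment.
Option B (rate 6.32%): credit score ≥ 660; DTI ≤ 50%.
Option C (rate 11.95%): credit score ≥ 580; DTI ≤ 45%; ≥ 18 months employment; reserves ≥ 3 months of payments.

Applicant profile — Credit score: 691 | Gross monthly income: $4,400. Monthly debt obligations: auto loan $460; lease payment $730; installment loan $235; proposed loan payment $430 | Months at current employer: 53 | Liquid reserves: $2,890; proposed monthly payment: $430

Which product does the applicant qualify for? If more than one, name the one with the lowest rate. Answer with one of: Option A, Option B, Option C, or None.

Total debts = (460 + 730 + 235 + 430) = 1,855; DTI = 1,855/4,400 = 42.2%.
Reserves = 2,890/430 = 6.7 months.
Option A: score 691 ≥ 600; DTI 42.2% > 40%; employment 53 ≥ 24 mo → does not qualify.
Option B: score 691 ≥ 660; DTI 42.2% ≤ 50% → qualifies.
Option C: score 691 ≥ 580; DTI 42.2% ≤ 45%; employment 53 ≥ 18 mo; reserves 6.7 ≥ 3 mo → qualifies.
Qualifying: Option B, Option C. Lowest rate is 6.32% → Option B.

Option B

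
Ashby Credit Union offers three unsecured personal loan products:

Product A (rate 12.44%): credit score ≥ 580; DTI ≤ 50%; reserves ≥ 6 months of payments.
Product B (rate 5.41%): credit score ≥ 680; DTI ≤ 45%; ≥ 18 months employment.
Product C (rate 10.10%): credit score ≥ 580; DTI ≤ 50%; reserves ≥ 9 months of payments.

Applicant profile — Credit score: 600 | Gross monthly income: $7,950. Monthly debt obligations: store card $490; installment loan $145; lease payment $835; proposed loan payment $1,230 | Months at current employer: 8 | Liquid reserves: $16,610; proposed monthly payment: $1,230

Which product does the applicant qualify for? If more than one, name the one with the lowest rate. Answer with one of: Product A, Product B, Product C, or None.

Total debts = (490 + 145 + 835 + 1,230) = 2,700; DTI = 2,700/7,950 = 34%.
Reserves = 16,610/1,230 = 13.5 months.
Product A: score 600 ≥ 580; DTI 34% ≤ 50%; reserves 13.5 ≥ 6 mo → qualifies.
Product B: score 600 < 680; DTI 34% ≤ 45%; employment 8 < 18 mo → does not qualify.
Product C: score 600 ≥ 580; DTI 34% ≤ 50%; reserves 13.5 ≥ 9 mo → qualifies.
Qualifying: Product A, Product C. Lowest rate is 10.10% → Product C.

Product C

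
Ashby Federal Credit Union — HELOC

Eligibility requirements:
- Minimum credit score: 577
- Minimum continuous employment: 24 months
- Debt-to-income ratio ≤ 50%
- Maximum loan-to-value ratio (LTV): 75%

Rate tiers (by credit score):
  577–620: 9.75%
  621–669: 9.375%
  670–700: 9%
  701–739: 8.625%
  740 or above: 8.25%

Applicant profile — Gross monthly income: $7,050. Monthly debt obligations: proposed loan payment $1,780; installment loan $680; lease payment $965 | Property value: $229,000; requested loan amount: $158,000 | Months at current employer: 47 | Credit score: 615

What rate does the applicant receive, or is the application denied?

Approved at 9.75%

Credit score 615 ≥ 577 (meets minimum)
Employment 47 ≥ 24 months
Loan-to-value = 158,000/229,000 = 69% — pass (75% max)
Total monthly debts = (1,780 + 680 + 965) = 3,425. Debt-to-income = 3,425/7,050 = 48.6% — meets 50% limit
All requirements met. Score 615 falls in the 577–620 tier → 9.75%.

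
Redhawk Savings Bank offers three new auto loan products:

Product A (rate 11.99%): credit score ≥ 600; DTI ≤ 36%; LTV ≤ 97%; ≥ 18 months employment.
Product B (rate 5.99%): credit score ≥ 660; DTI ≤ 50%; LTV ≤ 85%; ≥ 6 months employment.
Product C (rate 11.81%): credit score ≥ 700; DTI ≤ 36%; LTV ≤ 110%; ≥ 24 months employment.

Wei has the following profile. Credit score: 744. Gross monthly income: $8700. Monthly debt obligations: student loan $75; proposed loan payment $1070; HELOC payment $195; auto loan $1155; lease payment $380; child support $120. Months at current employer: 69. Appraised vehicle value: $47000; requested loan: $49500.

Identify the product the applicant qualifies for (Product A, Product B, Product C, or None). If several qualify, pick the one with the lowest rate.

Product C

Total debts = (75 + 1,070 + 195 + 1,155 + 380 + 120) = 2,995; DTI = 2,995/8,700 = 34.4%.
LTV = 49,500/47,000 = 105.3%.
Product A: score 744 ≥ 600; DTI 34.4% ≤ 36%; LTV 105.3% > 97%; employment 69 ≥ 18 mo → does not qualify.
Product B: score 744 ≥ 660; DTI 34.4% ≤ 50%; LTV 105.3% > 85%; employment 69 ≥ 6 mo → does not qualify.
Product C: score 744 ≥ 700; DTI 34.4% ≤ 36%; LTV 105.3% ≤ 110%; employment 69 ≥ 24 mo → qualifies.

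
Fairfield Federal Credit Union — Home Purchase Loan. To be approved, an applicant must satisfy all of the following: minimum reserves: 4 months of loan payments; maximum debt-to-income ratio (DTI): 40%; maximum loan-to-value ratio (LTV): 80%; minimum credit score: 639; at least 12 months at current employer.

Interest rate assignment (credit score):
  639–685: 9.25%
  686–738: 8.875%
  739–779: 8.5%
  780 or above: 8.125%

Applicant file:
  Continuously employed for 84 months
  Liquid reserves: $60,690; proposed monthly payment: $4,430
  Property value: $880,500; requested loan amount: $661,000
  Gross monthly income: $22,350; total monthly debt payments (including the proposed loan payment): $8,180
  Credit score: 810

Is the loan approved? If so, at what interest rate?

Approved at 8.125%

Credit score 810 ≥ 639 (meets minimum)
Loan-to-value = 661,000/880,500 = 75.1% — pass (80% max)
Reserves: 60,690 ÷ 4,430 = 13.7 months (meets 4-month minimum)
DTI: 8,180 ÷ 22,350 = 36.6%, within the 40% cap
Employment 84 ≥ 12 months
All requirements met. Score 810 falls in the 780 or above tier → 8.125%.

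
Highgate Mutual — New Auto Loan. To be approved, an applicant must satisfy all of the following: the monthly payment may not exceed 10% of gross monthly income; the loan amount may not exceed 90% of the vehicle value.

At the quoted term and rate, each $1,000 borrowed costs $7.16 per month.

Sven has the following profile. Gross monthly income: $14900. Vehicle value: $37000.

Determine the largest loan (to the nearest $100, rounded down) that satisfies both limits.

Payment cap: 10% × $14,900 = $1,490/month.
At $7.16 per $1,000, that supports 1,490/7.16 × 1,000 ≈ $208,100 → $208,100.
LTV cap: 90% × $37,000 = $33,300 → $33,300.
Binding constraint: loan-to-value.

$33,300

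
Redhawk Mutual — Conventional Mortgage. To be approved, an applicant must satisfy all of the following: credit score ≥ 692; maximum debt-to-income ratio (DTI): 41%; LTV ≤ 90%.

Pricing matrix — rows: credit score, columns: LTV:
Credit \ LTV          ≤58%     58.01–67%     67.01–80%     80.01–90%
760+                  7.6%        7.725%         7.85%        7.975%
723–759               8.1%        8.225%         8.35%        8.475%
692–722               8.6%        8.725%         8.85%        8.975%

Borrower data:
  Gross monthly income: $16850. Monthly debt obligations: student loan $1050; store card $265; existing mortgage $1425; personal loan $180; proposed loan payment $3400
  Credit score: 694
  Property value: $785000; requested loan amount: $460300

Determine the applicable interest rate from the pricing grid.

Credit score 694 ≥ 692; Total monthly debts = (1,050 + 265 + 1,425 + 180 + 3,400) = 6,320. Debt-to-income = 6,320/16,850 = 37.5% — meets 41% limit
LTV = 460,300/785,000 = 58.6% ≤ 90%
Row: 694 falls in 692–722. Column: 58.6% falls in 58.01–67%. Rate = 8.725%.

8.725%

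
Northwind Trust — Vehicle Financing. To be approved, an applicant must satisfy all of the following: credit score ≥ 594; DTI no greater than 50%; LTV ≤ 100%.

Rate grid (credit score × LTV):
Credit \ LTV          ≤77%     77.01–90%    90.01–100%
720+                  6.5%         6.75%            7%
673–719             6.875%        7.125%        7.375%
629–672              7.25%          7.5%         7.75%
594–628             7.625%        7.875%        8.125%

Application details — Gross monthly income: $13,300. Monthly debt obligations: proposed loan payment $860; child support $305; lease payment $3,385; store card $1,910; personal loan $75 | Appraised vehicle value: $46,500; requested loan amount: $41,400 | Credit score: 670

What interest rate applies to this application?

Credit score 670 ≥ 594; Total monthly debts = (860 + 305 + 3,385 + 1,910 + 75) = 6,535. DTI = 6,535/13,300 = 49.1% ≤ 50%
LTV = 41,400/46,500 = 89% ≤ 100%
Credit 670 → row 629–672; LTV 89% → column 77.01–90%. Grid cell → 7.5%.

7.5%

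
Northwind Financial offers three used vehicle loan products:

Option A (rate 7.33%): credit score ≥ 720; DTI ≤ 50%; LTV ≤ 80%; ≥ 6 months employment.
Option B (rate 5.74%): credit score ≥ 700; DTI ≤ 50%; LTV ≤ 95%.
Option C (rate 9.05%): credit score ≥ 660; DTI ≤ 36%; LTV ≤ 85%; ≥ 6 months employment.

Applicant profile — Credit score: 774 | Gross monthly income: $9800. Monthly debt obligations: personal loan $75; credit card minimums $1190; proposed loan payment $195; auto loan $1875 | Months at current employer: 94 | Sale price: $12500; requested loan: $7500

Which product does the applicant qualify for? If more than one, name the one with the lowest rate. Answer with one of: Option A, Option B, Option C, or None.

Total debts = (75 + 1,190 + 195 + 1,875) = 3,335; DTI = 3,335/9,800 = 34%.
LTV = 7,500/12,500 = 60%.
Option A: score 774 ≥ 720; DTI 34% ≤ 50%; LTV 60% ≤ 80%; employment 94 ≥ 6 mo → qualifies.
Option B: score 774 ≥ 700; DTI 34% ≤ 50%; LTV 60% ≤ 95% → qualifies.
Option C: score 774 ≥ 660; DTI 34% ≤ 36%; LTV 60% ≤ 85%; employment 94 ≥ 6 mo → qualifies.
Qualifying: Option A, Option B, Option C. Lowest rate is 5.74% → Option B.

Option B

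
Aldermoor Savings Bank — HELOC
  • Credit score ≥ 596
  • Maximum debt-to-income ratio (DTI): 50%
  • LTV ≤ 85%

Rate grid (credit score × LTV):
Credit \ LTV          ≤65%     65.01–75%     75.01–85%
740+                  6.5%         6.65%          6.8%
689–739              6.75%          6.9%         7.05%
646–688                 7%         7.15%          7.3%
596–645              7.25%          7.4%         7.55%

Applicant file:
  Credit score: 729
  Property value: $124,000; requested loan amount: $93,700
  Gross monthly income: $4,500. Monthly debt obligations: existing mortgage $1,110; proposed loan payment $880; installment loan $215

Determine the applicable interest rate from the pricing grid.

Credit score 729 ≥ 596; Total monthly debts = (1,110 + 880 + 215) = 2,205. DTI = 2,205/4,500 = 49% ≤ 50%
Loan-to-value = 93,700/124,000 = 75.6% — pass (85% max)
Score 729 is in the 689–739 band; LTV 75.6% is in the 75.01–85% band → 7.05%.

7.05%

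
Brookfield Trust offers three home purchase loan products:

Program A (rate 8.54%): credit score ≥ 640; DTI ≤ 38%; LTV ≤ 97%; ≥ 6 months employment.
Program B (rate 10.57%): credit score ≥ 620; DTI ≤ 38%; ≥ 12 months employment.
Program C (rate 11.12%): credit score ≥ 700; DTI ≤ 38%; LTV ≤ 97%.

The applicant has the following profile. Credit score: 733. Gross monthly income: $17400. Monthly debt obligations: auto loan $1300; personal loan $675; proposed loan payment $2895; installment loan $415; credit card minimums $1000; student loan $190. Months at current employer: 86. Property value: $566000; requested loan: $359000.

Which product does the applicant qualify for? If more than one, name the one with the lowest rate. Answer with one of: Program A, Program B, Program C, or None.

Program A

Total debts = (1,300 + 675 + 2,895 + 415 + 1,000 + 190) = 6,475; DTI = 6,475/17,400 = 37.2%.
LTV = 359,000/566,000 = 63.4%.
Program A: score 733 ≥ 640; DTI 37.2% ≤ 38%; LTV 63.4% ≤ 97%; employment 86 ≥ 6 mo → qualifies.
Program B: score 733 ≥ 620; DTI 37.2% ≤ 38%; employment 86 ≥ 12 mo → qualifies.
Program C: score 733 ≥ 700; DTI 37.2% ≤ 38%; LTV 63.4% ≤ 97% → qualifies.
Qualifying: Program A, Program B, Program C. Lowest rate is 8.54% → Program A.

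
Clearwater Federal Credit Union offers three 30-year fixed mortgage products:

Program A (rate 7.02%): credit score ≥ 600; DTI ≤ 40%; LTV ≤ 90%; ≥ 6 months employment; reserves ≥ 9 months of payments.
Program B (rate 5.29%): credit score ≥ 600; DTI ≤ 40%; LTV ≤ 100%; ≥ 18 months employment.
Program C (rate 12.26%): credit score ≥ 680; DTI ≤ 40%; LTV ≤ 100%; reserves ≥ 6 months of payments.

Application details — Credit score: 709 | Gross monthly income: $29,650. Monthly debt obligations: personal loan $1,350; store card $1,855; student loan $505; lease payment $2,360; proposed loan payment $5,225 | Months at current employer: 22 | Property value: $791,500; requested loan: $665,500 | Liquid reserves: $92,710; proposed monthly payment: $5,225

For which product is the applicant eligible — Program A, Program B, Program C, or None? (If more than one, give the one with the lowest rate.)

Total debts = (1,350 + 1,855 + 505 + 2,360 + 5,225) = 11,295; DTI = 11,295/29,650 = 38.1%.
LTV = 665,500/791,500 = 84.1%.
Reserves = 92,710/5,225 = 17.7 months.
Program A: score 709 ≥ 600; DTI 38.1% ≤ 40%; LTV 84.1% ≤ 90%; employment 22 ≥ 6 mo; reserves 17.7 ≥ 9 mo → qualifies.
Program B: score 709 ≥ 600; DTI 38.1% ≤ 40%; LTV 84.1% ≤ 100%; employment 22 ≥ 18 mo → qualifies.
Program C: score 709 ≥ 680; DTI 38.1% ≤ 40%; LTV 84.1% ≤ 100%; reserves 17.7 ≥ 6 mo → qualifies.
Qualifying: Program A, Program B, Program C. Lowest rate is 5.29% → Program B.

Program B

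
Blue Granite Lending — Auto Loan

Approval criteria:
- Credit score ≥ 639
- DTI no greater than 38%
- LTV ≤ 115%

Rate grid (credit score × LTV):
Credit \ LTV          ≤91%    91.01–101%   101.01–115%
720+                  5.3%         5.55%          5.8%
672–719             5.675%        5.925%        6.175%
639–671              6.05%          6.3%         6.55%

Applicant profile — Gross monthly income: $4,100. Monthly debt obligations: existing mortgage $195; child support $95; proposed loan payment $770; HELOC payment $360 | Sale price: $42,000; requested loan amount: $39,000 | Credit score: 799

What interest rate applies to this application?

Credit score 799 ≥ 639; Total monthly debts = (195 + 95 + 770 + 360) = 1,420. DTI = 1,420/4,100 = 34.6% ≤ 38%
LTV = 39,000/42,000 = 92.9% ≤ 115%
Row: 799 falls in 720+. Column: 92.9% falls in 91.01–101%. Rate = 5.55%.

5.55%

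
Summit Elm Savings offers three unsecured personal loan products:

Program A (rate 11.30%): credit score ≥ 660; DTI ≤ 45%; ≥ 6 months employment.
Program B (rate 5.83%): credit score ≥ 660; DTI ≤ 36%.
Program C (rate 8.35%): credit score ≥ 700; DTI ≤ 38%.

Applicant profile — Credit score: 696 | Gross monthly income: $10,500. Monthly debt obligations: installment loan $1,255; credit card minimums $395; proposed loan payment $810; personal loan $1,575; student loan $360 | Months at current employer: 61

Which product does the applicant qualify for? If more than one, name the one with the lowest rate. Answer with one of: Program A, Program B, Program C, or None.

Program A

Total debts = (1,255 + 395 + 810 + 1,575 + 360) = 4,395; DTI = 4,395/10,500 = 41.9%.
Program A: score 696 ≥ 660; DTI 41.9% ≤ 45%; employment 61 ≥ 6 mo → qualifies.
Program B: score 696 ≥ 660; DTI 41.9% > 36% → does not qualify.
Program C: score 696 < 700; DTI 41.9% > 38% → does not qualify.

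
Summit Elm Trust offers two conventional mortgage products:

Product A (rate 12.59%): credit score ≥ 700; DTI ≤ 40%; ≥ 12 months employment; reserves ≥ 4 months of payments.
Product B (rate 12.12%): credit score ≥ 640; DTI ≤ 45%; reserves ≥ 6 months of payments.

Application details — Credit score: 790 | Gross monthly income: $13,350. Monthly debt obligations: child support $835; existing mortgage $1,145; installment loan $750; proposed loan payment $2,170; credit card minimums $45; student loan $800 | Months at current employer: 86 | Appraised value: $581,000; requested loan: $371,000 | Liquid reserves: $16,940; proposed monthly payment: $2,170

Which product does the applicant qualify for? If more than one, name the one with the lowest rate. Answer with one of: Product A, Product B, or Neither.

Product B

Total debts = (835 + 1,145 + 750 + 2,170 + 45 + 800) = 5,745; DTI = 5,745/13,350 = 43%.
LTV = 371,000/581,000 = 63.9%.
Reserves = 16,940/2,170 = 7.8 months.
Product A: score 790 ≥ 700; DTI 43% > 40%; employment 86 ≥ 12 mo; reserves 7.8 ≥ 4 mo → does not qualify.
Product B: score 790 ≥ 640; DTI 43% ≤ 45%; reserves 7.8 ≥ 6 mo → qualifies.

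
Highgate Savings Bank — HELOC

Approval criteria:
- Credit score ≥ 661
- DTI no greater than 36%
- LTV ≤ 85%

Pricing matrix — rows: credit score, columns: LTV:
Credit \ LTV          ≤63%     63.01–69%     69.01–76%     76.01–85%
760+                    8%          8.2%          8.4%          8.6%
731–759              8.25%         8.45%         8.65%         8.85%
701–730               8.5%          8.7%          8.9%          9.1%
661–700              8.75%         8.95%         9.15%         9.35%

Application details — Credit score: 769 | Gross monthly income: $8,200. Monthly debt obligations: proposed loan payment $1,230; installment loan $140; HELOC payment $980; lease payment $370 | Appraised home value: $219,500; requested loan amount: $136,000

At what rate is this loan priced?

8%

Credit score 769 ≥ 661; Total monthly debts = (1,230 + 140 + 980 + 370) = 2,720. DTI = 2,720/8,200 = 33.2% ≤ 36%
LTV: 136,000 ÷ 219,500 = 62%, within 85% cap
Score 769 is in the 760+ band; LTV 62% is in the ≤63% band → 8%.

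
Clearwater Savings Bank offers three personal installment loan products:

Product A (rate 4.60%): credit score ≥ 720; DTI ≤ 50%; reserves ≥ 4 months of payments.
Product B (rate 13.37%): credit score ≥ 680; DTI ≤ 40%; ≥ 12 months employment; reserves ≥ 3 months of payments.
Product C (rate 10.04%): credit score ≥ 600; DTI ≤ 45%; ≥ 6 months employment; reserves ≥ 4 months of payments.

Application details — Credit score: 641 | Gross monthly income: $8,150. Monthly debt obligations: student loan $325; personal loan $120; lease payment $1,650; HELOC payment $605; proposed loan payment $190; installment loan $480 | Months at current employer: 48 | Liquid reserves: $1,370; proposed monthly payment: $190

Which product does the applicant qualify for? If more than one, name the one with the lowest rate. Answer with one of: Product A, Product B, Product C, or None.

Product C

Total debts = (325 + 120 + 1,650 + 605 + 190 + 480) = 3,370; DTI = 3,370/8,150 = 41.3%.
Reserves = 1,370/190 = 7.2 months.
Product A: score 641 < 720; DTI 41.3% ≤ 50%; reserves 7.2 ≥ 4 mo → does not qualify.
Product B: score 641 < 680; DTI 41.3% > 40%; employment 48 ≥ 12 mo; reserves 7.2 ≥ 3 mo → does not qualify.
Product C: score 641 ≥ 600; DTI 41.3% ≤ 45%; employment 48 ≥ 6 mo; reserves 7.2 ≥ 4 mo → qualifies.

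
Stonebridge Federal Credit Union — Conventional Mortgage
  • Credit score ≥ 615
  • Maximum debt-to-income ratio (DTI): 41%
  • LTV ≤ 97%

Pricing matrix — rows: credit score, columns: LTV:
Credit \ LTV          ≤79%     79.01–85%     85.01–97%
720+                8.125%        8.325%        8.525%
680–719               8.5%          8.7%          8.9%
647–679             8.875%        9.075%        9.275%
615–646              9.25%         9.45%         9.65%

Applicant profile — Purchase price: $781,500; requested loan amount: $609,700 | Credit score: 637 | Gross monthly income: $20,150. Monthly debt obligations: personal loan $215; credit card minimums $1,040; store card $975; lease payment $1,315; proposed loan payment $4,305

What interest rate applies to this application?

9.25%

Credit score 637 ≥ 615; Total monthly debts = (215 + 1,040 + 975 + 1,315 + 4,305) = 7,850. DTI: 7,850 ÷ 20,150 = 39%, within the 41% cap
LTV: 609,700 ÷ 781,500 = 78%, within 97% cap
Credit 637 → row 615–646; LTV 78% → column ≤79%. Grid cell → 9.25%.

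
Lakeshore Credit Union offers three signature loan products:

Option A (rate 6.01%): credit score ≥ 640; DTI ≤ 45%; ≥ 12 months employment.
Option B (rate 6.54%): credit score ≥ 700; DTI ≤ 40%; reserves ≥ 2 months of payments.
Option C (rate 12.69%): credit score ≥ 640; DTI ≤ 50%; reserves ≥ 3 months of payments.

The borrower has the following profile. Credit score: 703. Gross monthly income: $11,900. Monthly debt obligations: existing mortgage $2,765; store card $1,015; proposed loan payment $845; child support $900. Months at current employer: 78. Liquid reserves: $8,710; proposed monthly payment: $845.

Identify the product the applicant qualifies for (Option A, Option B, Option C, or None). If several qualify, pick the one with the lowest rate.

Option C

Total debts = (2,765 + 1,015 + 845 + 900) = 5,525; DTI = 5,525/11,900 = 46.4%.
Reserves = 8,710/845 = 10.3 months.
Option A: score 703 ≥ 640; DTI 46.4% > 45%; employment 78 ≥ 12 mo → does not qualify.
Option B: score 703 ≥ 700; DTI 46.4% > 40%; reserves 10.3 ≥ 2 mo → does not qualify.
Option C: score 703 ≥ 640; DTI 46.4% ≤ 50%; reserves 10.3 ≥ 3 mo → qualifies.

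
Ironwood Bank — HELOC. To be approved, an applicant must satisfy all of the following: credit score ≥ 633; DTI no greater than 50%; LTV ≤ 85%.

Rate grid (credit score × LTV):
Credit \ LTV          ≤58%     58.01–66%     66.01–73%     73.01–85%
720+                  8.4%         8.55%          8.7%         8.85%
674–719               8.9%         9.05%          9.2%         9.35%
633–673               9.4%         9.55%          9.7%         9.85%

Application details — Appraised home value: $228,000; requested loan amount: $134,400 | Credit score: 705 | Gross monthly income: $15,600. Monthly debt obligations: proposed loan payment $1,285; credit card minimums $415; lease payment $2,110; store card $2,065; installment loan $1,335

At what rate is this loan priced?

9.05%

Credit score 705 ≥ 633; Total monthly debts = (1,285 + 415 + 2,110 + 2,065 + 1,335) = 7,210. DTI = 7,210/15,600 = 46.2% ≤ 50%
Loan-to-value = 134,400/228,000 = 58.9% — pass (85% max)
Row: 705 falls in 674–719. Column: 58.9% falls in 58.01–66%. Rate = 9.05%.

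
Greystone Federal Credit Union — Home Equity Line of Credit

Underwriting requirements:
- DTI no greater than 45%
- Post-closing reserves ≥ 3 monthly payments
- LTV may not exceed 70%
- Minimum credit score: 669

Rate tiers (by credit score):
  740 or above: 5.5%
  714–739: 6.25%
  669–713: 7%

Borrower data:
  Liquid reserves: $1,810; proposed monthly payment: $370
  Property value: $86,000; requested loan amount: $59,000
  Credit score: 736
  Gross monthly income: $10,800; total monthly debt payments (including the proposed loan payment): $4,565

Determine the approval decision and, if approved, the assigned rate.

Approved at 6.25%

Credit score 736 ≥ 669 (meets minimum)
LTV: 59,000 ÷ 86,000 = 68.6%, within 70% cap
DTI: 4,565 ÷ 10,800 = 42.3%, within the 45% cap
Reserves: 1,810 ÷ 370 = 4.9 months (meets 3-month minimum)
All requirements met. Score 736 falls in the 714–739 tier → 6.25%.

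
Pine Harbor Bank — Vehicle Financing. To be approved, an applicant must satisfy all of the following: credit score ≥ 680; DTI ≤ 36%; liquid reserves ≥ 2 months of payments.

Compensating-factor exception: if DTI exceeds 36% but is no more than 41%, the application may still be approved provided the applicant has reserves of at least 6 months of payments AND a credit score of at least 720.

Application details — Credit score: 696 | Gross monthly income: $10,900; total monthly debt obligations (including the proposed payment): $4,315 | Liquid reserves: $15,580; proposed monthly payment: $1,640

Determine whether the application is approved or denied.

Credit score 696 ≥ 680 (meets base)
DTI: 4,315 ÷ 10,900 = 39.6%, over the 36% base limit.
Reserves: 15,580 ÷ 1,640 = 9.5 months (meets 2-month minimum)
DTI 39.6% is within the 36%–41% exception band; checking compensating factors.
Reserves 9.5 ≥ 6 months; credit score 696 < 720.
Compensating-factor requirement not fully met.

Denied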